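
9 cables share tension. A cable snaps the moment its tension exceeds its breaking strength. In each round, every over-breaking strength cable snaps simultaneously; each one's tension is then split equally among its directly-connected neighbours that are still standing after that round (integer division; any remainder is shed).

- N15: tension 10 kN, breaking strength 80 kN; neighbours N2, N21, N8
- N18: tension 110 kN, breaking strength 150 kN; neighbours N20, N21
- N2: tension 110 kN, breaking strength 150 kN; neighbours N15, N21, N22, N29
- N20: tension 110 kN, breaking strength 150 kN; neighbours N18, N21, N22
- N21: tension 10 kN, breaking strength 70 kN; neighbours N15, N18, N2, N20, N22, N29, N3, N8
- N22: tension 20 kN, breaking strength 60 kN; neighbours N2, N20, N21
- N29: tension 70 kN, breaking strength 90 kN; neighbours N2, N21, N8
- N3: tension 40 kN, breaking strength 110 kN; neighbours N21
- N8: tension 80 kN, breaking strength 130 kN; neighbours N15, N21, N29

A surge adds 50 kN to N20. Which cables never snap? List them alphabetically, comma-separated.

Round 1 — N20 at 160 > 150. N20 snaps.
  N20 sheds 160 kN to N18, N21, N22: 53 each (1 lost).
    N18: 110+53 = 163 > 150
    N21: 10+53 = 63 ≤ 70
    N22: 20+53 = 73 > 60
Round 2 — N18, N22 snap.
  N18 sheds 163 kN to N21: 163 each.
    N21: 63+163 = 226 > 70
  N22 sheds 73 kN to N2, N21: 36 each (1 lost).
    N2: 110+36 = 146 ≤ 150
    N21: 226+36 = 262 > 70
Round 3 — N21 snaps.
  N21 sheds 262 kN to N15, N2, N29, N3, N8: 52 each (2 lost).
    N15: 10+52 = 62 ≤ 80
    N2: 146+52 = 198 > 150
    N29: 70+52 = 122 > 90
    N3: 40+52 = 92 ≤ 110
    N8: 80+52 = 132 > 130
Round 4 — N2, N29, N8 snap.
  N2 sheds 198 kN to N15: 198 each.
    N15: 62+198 = 260 > 80
  N29 sheds 122 kN: no online neighbours, lost.
  N8 sheds 132 kN to N15: 132 each.
    N15: 260+132 = 392 > 80
Round 5 — N15 snaps.
  N15 sheds 392 kN: no online neighbours, lost.
No further breaks.

N3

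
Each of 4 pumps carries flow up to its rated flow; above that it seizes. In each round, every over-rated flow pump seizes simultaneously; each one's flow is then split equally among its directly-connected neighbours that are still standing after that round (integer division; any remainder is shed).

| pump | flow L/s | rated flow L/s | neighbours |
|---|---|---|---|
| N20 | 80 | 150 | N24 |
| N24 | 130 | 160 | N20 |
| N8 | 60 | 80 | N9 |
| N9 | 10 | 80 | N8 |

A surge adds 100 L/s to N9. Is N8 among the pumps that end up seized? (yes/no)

Round 1 — N9 at 110 > 80. N9 seizes.
  N9 sheds 110 L/s to N8: 110 each.
    N8: 60+110 = 170 > 80
Round 2 — N8 seizes.
  N8 sheds 170 L/s: no online neighbours, lost.
No further seizures.

yes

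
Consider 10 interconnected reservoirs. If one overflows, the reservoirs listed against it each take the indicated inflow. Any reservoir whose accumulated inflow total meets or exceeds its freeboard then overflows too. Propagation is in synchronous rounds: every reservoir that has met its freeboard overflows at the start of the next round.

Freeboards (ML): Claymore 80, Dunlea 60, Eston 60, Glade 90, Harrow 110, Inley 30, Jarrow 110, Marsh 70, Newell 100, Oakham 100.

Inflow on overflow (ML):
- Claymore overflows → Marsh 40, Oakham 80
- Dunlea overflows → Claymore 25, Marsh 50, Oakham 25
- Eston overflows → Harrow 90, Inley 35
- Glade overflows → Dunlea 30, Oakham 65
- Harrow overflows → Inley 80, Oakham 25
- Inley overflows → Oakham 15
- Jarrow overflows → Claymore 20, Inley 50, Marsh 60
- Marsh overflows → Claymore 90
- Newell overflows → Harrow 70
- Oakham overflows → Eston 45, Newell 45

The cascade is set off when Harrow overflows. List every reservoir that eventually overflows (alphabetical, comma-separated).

Harrow, Inley

Round 1 — Harrow overflows (initial).
  Inley: +80 → 80 ≥ 30
  Oakham: +25 → 25 < 100
Round 2 — Inley overflows.
  Oakham: +15 → 40 < 100
No further overflows.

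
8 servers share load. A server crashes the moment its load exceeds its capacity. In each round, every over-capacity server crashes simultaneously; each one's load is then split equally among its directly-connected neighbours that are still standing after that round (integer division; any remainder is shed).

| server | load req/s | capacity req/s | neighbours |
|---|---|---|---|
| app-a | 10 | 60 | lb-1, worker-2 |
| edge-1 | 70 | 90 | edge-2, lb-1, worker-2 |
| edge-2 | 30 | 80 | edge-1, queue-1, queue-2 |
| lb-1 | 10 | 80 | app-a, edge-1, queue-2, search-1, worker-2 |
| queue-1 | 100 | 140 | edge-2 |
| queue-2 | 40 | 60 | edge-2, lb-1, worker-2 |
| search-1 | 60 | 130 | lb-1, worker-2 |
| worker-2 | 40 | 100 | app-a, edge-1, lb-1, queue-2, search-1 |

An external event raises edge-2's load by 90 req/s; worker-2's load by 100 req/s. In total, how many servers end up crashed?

Round 1 — edge-2 at 120 > 80; worker-2 at 140 > 100. edge-2, worker-2 crash.
  edge-2 sheds 120 req/s to edge-1, queue-1, queue-2: 40 each.
    edge-1: 70+40 = 110 > 90
    queue-1: 100+40 = 140 ≤ 140
    queue-2: 40+40 = 80 > 60
  worker-2 sheds 140 req/s to app-a, edge-1, lb-1, queue-2, search-1: 28 each.
    app-a: 10+28 = 38 ≤ 60
    edge-1: 110+28 = 138 > 90
    lb-1: 10+28 = 38 ≤ 80
    queue-2: 80+28 = 108 > 60
    search-1: 60+28 = 88 ≤ 130
Round 2 — edge-1, queue-2 crash.
  edge-1 sheds 138 req/s to lb-1: 138 each.
    lb-1: 38+138 = 176 > 80
  queue-2 sheds 108 req/s to lb-1: 108 each.
    lb-1: 176+108 = 284 > 80
Round 3 — lb-1 crashes.
  lb-1 sheds 284 req/s to app-a, search-1: 142 each.
    app-a: 38+142 = 180 > 60
    search-1: 88+142 = 230 > 130
Round 4 — app-a, search-1 crash.
  app-a sheds 180 req/s: no online neighbours, lost.
  search-1 sheds 230 req/s: no online neighbours, lost.
No further crashes.

7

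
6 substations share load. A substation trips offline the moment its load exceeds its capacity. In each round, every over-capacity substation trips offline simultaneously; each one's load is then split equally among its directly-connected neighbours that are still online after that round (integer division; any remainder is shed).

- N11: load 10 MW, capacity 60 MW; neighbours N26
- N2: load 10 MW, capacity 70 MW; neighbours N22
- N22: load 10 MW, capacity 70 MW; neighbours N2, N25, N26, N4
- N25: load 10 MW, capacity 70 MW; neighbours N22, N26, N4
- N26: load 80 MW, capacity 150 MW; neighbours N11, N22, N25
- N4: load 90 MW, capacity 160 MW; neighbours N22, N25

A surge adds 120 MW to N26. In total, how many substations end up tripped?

5

Round 1 — N26 at 200 > 150. N26 trips offline.
  N26 sheds 200 MW to N11, N22, N25: 66 each (2 lost).
    N11: 10+66 = 76 > 60
    N22: 10+66 = 76 > 70
    N25: 10+66 = 76 > 70
Round 2 — N11, N22, N25 trip offline.
  N11 sheds 76 MW: no online neighbours, lost.
  N22 sheds 76 MW to N2, N4: 38 each.
    N2: 10+38 = 48 ≤ 70
    N4: 90+38 = 128 ≤ 160
  N25 sheds 76 MW to N4: 76 each.
    N4: 128+76 = 204 > 160
Round 3 — N4 trips offline.
  N4 sheds 204 MW: no online neighbours, lost.
No further trips.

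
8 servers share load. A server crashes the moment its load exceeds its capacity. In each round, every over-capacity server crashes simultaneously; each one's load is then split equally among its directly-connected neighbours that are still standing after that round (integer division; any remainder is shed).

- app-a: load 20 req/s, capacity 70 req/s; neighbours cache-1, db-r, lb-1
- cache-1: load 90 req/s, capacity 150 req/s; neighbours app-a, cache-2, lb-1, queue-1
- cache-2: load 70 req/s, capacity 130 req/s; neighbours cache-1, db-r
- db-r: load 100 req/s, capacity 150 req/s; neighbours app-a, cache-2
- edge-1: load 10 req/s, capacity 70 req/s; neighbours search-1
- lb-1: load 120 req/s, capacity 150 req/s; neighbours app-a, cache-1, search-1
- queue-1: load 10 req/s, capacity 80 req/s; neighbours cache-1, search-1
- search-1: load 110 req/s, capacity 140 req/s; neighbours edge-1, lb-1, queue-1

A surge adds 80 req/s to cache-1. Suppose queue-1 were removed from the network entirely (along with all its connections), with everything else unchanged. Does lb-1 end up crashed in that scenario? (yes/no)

With queue-1 removed:
Round 1 — cache-1 at 170 > 150. cache-1 crashes.
  cache-1 sheds 170 req/s to app-a, cache-2, lb-1: 56 each (2 lost).
    app-a: 20+56 = 76 > 70
    cache-2: 70+56 = 126 ≤ 130
    lb-1: 120+56 = 176 > 150
Round 2 — app-a, lb-1 crash.
  app-a sheds 76 req/s to db-r: 76 each.
    db-r: 100+76 = 176 > 150
  lb-1 sheds 176 req/s to search-1: 176 each.
    search-1: 110+176 = 286 > 140
Round 3 — db-r, search-1 crash.
  db-r sheds 176 req/s to cache-2: 176 each.
    cache-2: 126+176 = 302 > 130
  search-1 sheds 286 req/s to edge-1: 286 each.
    edge-1: 10+286 = 296 > 70
Round 4 — cache-2, edge-1 crash.
  cache-2 sheds 302 req/s: no online neighbours, lost.
  edge-1 sheds 296 req/s: no online neighbours, lost.
No further crashes.

yes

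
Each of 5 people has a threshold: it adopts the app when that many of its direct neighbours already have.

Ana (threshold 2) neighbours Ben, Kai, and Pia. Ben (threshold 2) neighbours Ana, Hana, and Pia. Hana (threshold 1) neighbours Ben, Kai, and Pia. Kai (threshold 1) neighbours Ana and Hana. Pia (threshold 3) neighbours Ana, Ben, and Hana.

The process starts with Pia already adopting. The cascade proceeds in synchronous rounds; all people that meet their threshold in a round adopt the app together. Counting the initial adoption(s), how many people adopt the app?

5

Round 1 — Pia adopts the app (initial).
Round 2 — checking thresholds:
  Ana: 1 of 3 neighbours < 2, holds.
  Ben: 1 of 3 neighbours < 2, holds.
  Hana: 1 of 3 neighbours ≥ 1, adopts the app.
Round 3 — checking thresholds:
  Ana: 1 of 3 neighbours < 2, holds.
  Ben: 2 of 3 neighbours ≥ 2, adopts the app.
  Kai: 1 of 2 neighbours ≥ 1, adopts the app.
Round 4 — checking thresholds:
  Ana: 3 of 3 neighbours ≥ 2, adopts the app.
Round 5 — no new adoptions; cascade stops.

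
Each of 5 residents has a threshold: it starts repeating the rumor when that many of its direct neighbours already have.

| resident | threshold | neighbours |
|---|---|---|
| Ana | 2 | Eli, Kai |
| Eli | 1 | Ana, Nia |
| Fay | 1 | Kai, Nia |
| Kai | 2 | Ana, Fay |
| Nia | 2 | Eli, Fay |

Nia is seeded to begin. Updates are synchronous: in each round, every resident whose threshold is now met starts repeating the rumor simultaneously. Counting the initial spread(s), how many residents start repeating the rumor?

3

Round 1 — Nia starts repeating the rumor (initial).
Round 2 — checking thresholds:
  Eli: 1 of 2 neighbours ≥ 1, starts repeating the rumor.
  Fay: 1 of 2 neighbours ≥ 1, starts repeating the rumor.
Round 3 — no new spreads; cascade stops.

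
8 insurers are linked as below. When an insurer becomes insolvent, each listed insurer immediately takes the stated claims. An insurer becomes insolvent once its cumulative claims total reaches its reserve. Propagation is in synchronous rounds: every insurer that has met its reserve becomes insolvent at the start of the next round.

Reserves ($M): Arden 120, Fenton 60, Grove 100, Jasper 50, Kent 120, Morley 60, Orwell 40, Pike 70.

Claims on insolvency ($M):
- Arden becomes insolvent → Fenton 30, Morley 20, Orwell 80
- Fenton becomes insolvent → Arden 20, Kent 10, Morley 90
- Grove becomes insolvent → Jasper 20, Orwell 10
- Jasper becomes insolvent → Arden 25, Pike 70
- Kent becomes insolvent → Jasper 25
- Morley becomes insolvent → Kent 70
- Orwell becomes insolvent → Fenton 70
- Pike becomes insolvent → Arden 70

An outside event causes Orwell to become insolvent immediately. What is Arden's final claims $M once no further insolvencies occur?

Round 1 — Orwell becomes insolvent (initial).
  Fenton: +70 → 70 ≥ 60
Round 2 — Fenton becomes insolvent.
  Arden: +20 → 20 < 120
  Kent: +10 → 10 < 120
  Morley: +90 → 90 ≥ 60
Round 3 — Morley becomes insolvent.
  Kent: +70 → 80 < 120
No further insolvencies.

20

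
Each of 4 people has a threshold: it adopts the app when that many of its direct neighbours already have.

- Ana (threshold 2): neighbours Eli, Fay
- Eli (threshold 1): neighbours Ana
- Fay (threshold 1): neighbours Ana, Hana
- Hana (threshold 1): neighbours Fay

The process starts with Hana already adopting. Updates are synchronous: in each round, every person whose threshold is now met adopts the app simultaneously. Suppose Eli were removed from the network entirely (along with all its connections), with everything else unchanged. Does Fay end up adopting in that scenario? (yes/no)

yes

With Eli removed:
Round 1 — Hana adopts the app (initial).
Round 2 — checking thresholds:
  Fay: 1 of 2 neighbours ≥ 1, adopts the app.
Round 3 — no new adoptions; cascade stops.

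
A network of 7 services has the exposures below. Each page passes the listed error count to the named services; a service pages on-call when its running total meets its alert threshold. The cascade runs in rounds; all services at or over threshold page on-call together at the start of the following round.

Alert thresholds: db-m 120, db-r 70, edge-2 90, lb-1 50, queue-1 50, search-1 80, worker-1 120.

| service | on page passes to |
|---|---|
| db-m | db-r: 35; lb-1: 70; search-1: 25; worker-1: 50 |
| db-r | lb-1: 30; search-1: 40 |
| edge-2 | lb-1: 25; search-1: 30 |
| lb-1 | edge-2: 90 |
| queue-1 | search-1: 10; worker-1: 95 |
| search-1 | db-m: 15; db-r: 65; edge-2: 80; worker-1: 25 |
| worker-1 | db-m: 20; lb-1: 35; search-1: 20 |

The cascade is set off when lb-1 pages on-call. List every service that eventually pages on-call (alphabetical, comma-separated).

edge-2, lb-1

Round 1 — lb-1 pages on-call (initial).
  edge-2: +90 → 90 ≥ 90
Round 2 — edge-2 pages on-call.
  search-1: +30 → 30 < 80
No further pages.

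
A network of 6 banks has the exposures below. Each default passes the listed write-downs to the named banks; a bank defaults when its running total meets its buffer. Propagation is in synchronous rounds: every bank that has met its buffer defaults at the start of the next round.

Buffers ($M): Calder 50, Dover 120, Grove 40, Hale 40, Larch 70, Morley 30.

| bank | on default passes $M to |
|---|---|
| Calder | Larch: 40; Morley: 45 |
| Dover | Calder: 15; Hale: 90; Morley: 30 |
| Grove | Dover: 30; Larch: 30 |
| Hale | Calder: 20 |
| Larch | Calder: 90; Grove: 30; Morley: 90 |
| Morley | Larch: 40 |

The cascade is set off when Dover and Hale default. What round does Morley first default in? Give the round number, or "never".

2

Round 1 — Dover, Hale default (initial).
  Calder: +15+20 → 35 < 50
  Morley: +30 → 30 ≥ 30
Round 2 — Morley defaults.
  Larch: +40 → 40 < 70
No further defaults.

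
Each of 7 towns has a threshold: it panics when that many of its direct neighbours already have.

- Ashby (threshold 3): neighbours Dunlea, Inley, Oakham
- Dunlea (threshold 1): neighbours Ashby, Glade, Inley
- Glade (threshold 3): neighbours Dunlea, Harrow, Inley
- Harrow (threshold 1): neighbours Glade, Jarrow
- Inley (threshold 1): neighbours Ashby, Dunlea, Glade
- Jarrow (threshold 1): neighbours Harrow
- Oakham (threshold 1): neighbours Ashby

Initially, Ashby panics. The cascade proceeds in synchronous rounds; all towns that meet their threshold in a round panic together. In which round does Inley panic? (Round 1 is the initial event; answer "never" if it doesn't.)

2

Round 1 — Ashby panics (initial).
Round 2 — checking thresholds:
  Dunlea: 1 of 3 neighbours ≥ 1, panics.
  Inley: 1 of 3 neighbours ≥ 1, panics.
  Oakham: 1 of 1 neighbours ≥ 1, panics.
Round 3 — no new panics; cascade stops.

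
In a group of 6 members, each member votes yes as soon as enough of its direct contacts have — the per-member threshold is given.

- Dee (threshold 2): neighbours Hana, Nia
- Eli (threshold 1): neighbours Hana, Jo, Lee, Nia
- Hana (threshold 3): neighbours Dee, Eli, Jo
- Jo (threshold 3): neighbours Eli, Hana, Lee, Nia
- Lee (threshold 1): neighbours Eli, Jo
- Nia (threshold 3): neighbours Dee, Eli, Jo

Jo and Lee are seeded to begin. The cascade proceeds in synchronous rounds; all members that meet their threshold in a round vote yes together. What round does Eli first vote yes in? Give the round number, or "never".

2

Round 1 — Jo, Lee vote yes (initial).
Round 2 — checking thresholds:
  Eli: 2 of 4 neighbours ≥ 1, votes yes.
  Hana: 1 of 3 neighbours < 3, below threshold.
  Nia: 1 of 3 neighbours < 3, below threshold.
Round 3 — no new yes votes; cascade stops.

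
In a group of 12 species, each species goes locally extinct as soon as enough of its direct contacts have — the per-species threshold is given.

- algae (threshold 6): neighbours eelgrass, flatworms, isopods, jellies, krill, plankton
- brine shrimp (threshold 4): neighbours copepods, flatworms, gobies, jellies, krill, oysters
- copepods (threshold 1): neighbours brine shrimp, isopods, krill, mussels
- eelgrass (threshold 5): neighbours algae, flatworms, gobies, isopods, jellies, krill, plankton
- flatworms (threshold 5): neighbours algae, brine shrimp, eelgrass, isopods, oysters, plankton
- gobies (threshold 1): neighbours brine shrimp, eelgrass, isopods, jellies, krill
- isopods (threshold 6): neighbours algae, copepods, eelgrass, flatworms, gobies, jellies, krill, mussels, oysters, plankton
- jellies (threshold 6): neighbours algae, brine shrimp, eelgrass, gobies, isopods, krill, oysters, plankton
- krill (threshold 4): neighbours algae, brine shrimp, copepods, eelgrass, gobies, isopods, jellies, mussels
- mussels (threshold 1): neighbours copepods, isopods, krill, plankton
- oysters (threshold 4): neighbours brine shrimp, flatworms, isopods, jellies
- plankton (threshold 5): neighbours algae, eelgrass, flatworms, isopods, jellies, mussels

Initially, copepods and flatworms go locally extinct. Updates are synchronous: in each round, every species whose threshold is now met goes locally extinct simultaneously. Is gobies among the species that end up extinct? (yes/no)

Round 1 — copepods, flatworms go locally extinct (initial).
Round 2 — checking thresholds:
  algae: 1 of 6 neighbours < 6, holds.
  brine shrimp: 2 of 6 neighbours < 4, holds.
  eelgrass: 1 of 7 neighbours < 5, holds.
  isopods: 2 of 10 neighbours < 6, holds.
  krill: 1 of 8 neighbours < 4, holds.
  mussels: 1 of 4 neighbours ≥ 1, goes locally extinct.
  oysters: 1 of 4 neighbours < 4, holds.
  plankton: 1 of 6 neighbours < 5, holds.
Round 3 — no new extinctions; cascade stops.

no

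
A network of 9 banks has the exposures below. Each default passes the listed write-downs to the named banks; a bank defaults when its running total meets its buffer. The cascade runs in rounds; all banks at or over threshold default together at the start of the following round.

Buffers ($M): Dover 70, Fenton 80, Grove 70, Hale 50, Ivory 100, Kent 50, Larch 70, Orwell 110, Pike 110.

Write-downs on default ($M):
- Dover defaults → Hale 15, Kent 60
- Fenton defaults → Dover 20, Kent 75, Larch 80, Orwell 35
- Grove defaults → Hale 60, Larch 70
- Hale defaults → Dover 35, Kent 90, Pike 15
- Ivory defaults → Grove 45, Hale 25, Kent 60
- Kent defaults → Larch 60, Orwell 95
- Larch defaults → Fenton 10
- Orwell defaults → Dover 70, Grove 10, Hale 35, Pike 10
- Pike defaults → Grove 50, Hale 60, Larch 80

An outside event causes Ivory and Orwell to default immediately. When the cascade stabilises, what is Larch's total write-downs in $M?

60

Round 1 — Ivory, Orwell default (initial).
  Dover: +70 → 70 ≥ 70
  Grove: +45+10 → 55 < 70
  Hale: +25+35 → 60 ≥ 50
  Kent: +60 → 60 ≥ 50
  Pike: +10 → 10 < 110
Round 2 — Dover, Hale, Kent default.
  Larch: +60 → 60 < 70
  Pike: +15 → 25 < 110
No further defaults.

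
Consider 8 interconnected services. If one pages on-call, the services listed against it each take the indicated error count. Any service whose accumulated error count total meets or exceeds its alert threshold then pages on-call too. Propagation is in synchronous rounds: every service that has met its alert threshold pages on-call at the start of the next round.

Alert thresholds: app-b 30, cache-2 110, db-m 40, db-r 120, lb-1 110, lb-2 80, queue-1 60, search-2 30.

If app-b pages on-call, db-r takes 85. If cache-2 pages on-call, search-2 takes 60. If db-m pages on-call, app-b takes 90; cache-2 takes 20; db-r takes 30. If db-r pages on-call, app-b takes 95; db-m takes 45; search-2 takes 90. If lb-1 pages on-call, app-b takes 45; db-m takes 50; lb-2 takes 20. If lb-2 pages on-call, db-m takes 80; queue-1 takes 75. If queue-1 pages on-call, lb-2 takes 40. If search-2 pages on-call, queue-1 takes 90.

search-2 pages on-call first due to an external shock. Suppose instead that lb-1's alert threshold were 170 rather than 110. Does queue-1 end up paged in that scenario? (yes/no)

With lb-1's alert threshold at 170:
Round 1 — search-2 pages on-call (initial).
  queue-1: +90 → 90 ≥ 60
Round 2 — queue-1 pages on-call.
  lb-2: +40 → 40 < 80
No further pages.

yes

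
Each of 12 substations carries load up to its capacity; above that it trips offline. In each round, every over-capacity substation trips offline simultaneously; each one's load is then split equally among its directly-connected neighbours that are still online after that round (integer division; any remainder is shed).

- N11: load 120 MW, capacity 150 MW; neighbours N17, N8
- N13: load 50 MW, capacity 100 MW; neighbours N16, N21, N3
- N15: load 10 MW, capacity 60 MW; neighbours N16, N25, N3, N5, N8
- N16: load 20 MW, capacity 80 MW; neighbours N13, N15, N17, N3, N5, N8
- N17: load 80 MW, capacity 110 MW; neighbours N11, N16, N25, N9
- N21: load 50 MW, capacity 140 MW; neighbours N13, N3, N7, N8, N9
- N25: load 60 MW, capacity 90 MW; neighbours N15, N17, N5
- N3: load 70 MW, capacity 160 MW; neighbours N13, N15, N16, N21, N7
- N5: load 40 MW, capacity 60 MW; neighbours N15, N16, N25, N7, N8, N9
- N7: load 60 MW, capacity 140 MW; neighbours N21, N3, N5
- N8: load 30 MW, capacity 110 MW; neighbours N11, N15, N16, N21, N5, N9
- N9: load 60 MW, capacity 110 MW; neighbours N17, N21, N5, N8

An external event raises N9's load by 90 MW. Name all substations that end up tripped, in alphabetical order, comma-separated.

N11, N13, N15, N16, N17, N21, N25, N3, N5, N7, N8, N9

Round 1 — N9 at 150 > 110. N9 trips offline.
  N9 sheds 150 MW to N17, N21, N5, N8: 37 each (2 lost).
    N17: 80+37 = 117 > 110
    N21: 50+37 = 87 ≤ 140
    N5: 40+37 = 77 > 60
    N8: 30+37 = 67 ≤ 110
Round 2 — N17, N5 trip offline.
  N17 sheds 117 MW to N11, N16, N25: 39 each.
    N11: 120+39 = 159 > 150
    N16: 20+39 = 59 ≤ 80
    N25: 60+39 = 99 > 90
  N5 sheds 77 MW to N15, N16, N25, N7, N8: 15 each (2 lost).
    N15: 10+15 = 25 ≤ 60
    N16: 59+15 = 74 ≤ 80
    N25: 99+15 = 114 > 90
    N7: 60+15 = 75 ≤ 140
    N8: 67+15 = 82 ≤ 110
Round 3 — N11, N25 trip offline.
  N11 sheds 159 MW to N8: 159 each.
    N8: 82+159 = 241 > 110
  N25 sheds 114 MW to N15: 114 each.
    N15: 25+114 = 139 > 60
Round 4 — N15, N8 trip offline.
  N15 sheds 139 MW to N16, N3: 69 each (1 lost).
    N16: 74+69 = 143 > 80
    N3: 70+69 = 139 ≤ 160
  N8 sheds 241 MW to N16, N21: 120 each (1 lost).
    N16: 143+120 = 263 > 80
    N21: 87+120 = 207 > 140
Round 5 — N16, N21 trip offline.
  N16 sheds 263 MW to N13, N3: 131 each (1 lost).
    N13: 50+131 = 181 > 100
    N3: 139+131 = 270 > 160
  N21 sheds 207 MW to N13, N3, N7: 69 each.
    N13: 181+69 = 250 > 100
    N3: 270+69 = 339 > 160
    N7: 75+69 = 144 > 140
Round 6 — N13, N3, N7 trip offline.
  N13 sheds 250 MW: no online neighbours, lost.
  N3 sheds 339 MW: no online neighbours, lost.
  N7 sheds 144 MW: no online neighbours, lost.
No further trips.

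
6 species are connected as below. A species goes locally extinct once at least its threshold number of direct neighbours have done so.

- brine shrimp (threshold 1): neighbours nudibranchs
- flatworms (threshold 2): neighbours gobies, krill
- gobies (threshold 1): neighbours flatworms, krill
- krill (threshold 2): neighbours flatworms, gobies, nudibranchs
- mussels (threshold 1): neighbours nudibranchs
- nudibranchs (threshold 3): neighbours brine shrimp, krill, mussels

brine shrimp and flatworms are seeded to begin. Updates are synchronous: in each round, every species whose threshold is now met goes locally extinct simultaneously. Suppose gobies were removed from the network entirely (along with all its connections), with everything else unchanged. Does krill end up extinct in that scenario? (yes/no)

no

With gobies removed:
Round 1 — brine shrimp, flatworms go locally extinct (initial).
Round 2 — no new extinctions; cascade stops.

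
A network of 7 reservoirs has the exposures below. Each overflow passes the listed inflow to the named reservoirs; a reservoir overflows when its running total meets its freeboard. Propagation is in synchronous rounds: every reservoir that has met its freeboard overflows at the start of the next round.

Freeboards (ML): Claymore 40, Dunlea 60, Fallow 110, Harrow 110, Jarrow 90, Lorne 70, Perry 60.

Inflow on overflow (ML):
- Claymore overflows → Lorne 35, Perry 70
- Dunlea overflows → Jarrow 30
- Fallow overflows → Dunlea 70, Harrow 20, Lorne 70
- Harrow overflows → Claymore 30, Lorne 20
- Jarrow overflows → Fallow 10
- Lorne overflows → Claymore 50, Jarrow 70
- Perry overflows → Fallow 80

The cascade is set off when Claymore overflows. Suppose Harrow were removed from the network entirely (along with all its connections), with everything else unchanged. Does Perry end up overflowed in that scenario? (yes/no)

With Harrow removed:
Round 1 — Claymore overflows (initial).
  Lorne: +35 → 35 < 70
  Perry: +70 → 70 ≥ 60
Round 2 — Perry overflows.
  Fallow: +80 → 80 < 110
No further overflows.

yes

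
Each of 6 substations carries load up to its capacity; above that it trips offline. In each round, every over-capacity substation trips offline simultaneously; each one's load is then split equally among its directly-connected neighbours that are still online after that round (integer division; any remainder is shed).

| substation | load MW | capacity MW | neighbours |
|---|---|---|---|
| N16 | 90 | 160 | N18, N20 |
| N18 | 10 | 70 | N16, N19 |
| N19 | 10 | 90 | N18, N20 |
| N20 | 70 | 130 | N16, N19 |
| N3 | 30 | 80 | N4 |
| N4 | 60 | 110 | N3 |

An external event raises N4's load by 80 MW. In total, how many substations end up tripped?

Round 1 — N4 at 140 > 110. N4 trips offline.
  N4 sheds 140 MW to N3: 140 each.
    N3: 30+140 = 170 > 80
Round 2 — N3 trips offline.
  N3 sheds 170 MW: no online neighbours, lost.
No further trips.

2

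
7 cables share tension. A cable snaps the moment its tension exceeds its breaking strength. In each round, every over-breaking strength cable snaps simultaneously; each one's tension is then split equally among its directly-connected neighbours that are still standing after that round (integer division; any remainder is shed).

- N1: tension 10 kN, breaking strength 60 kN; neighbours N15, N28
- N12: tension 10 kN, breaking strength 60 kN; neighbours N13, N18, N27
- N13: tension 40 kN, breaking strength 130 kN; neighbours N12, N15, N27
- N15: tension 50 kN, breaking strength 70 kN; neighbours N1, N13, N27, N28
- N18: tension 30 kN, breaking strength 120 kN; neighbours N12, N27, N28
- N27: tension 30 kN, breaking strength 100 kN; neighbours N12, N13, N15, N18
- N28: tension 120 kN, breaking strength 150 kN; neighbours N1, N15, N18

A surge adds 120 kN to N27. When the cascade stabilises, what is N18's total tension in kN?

Round 1 — N27 at 150 > 100. N27 snaps.
  N27 sheds 150 kN to N12, N13, N15, N18: 37 each (2 lost).
    N12: 10+37 = 47 ≤ 60
    N13: 40+37 = 77 ≤ 130
    N15: 50+37 = 87 > 70
    N18: 30+37 = 67 ≤ 120
Round 2 — N15 snaps.
  N15 sheds 87 kN to N1, N13, N28: 29 each.
    N1: 10+29 = 39 ≤ 60
    N13: 77+29 = 106 ≤ 130
    N28: 120+29 = 149 ≤ 150
No further breaks.

67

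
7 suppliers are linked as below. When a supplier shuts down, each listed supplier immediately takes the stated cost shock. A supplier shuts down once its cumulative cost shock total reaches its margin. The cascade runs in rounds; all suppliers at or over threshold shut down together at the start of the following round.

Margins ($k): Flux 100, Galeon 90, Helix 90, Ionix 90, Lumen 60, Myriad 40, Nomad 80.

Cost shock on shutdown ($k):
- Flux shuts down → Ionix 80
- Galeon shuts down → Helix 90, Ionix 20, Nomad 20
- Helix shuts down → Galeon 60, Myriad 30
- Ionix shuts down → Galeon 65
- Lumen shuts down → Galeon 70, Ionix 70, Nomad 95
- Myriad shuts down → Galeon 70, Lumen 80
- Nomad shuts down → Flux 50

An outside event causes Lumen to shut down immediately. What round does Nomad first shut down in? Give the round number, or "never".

Round 1 — Lumen shuts down (initial).
  Galeon: +70 → 70 < 90
  Ionix: +70 → 70 < 90
  Nomad: +95 → 95 ≥ 80
Round 2 — Nomad shuts down.
  Flux: +50 → 50 < 100
No further shutdowns.

2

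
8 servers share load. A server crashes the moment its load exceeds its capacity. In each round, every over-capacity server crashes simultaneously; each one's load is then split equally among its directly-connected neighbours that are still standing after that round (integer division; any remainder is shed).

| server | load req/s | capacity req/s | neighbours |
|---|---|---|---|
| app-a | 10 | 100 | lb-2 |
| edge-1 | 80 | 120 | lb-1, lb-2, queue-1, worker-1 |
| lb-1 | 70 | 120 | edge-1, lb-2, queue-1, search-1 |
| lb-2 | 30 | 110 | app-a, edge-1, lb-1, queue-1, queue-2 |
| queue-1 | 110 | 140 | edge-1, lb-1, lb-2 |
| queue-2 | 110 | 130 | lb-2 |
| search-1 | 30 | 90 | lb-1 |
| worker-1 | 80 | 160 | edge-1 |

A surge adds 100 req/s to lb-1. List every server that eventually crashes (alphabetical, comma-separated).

app-a, edge-1, lb-1, lb-2, queue-1, queue-2

Round 1 — lb-1 at 170 > 120. lb-1 crashes.
  lb-1 sheds 170 req/s to edge-1, lb-2, queue-1, search-1: 42 each (2 lost).
    edge-1: 80+42 = 122 > 120
    lb-2: 30+42 = 72 ≤ 110
    queue-1: 110+42 = 152 > 140
    search-1: 30+42 = 72 ≤ 90
Round 2 — edge-1, queue-1 crash.
  edge-1 sheds 122 req/s to lb-2, worker-1: 61 each.
    lb-2: 72+61 = 133 > 110
    worker-1: 80+61 = 141 ≤ 160
  queue-1 sheds 152 req/s to lb-2: 152 each.
    lb-2: 133+152 = 285 > 110
Round 3 — lb-2 crashes.
  lb-2 sheds 285 req/s to app-a, queue-2: 142 each (1 lost).
    app-a: 10+142 = 152 > 100
    queue-2: 110+142 = 252 > 130
Round 4 — app-a, queue-2 crash.
  app-a sheds 152 req/s: no online neighbours, lost.
  queue-2 sheds 252 req/s: no online neighbours, lost.
No further crashes.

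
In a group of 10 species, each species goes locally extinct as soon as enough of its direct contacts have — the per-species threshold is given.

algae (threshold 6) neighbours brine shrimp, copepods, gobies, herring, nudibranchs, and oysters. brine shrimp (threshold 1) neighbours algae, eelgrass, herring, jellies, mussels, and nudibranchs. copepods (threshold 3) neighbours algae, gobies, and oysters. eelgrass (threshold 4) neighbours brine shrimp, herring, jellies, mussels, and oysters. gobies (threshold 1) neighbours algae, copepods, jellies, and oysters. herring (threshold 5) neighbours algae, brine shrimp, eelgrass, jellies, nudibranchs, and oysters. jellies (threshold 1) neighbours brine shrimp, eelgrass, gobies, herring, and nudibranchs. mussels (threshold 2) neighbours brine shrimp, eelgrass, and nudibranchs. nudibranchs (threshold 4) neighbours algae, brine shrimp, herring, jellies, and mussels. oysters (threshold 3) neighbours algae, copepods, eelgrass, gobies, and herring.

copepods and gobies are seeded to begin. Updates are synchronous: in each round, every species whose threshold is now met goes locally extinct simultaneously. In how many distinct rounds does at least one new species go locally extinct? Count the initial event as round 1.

Round 1 — copepods, gobies go locally extinct (initial).
Round 2 — checking thresholds:
  algae: 2 of 6 neighbours < 6, below threshold.
  jellies: 1 of 5 neighbours ≥ 1, goes locally extinct.
  oysters: 2 of 5 neighbours < 3, below threshold.
Round 3 — checking thresholds:
  algae: 2 of 6 neighbours < 6, below threshold.
  brine shrimp: 1 of 6 neighbours ≥ 1, goes locally extinct.
  eelgrass: 1 of 5 neighbours < 4, below threshold.
  herring: 1 of 6 neighbours < 5, below threshold.
  nudibranchs: 1 of 5 neighbours < 4, below threshold.
  oysters: 2 of 5 neighbours < 3, below threshold.
Round 4 — no new extinctions; cascade stops.

3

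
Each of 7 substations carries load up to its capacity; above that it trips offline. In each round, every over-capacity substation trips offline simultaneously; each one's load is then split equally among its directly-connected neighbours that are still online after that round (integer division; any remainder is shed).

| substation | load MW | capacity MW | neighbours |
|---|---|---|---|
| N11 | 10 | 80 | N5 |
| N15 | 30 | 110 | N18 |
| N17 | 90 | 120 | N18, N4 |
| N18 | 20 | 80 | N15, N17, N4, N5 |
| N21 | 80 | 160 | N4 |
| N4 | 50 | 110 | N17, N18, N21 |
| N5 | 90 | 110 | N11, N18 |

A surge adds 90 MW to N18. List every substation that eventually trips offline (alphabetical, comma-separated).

Round 1 — N18 at 110 > 80. N18 trips offline.
  N18 sheds 110 MW to N15, N17, N4, N5: 27 each (2 lost).
    N15: 30+27 = 57 ≤ 110
    N17: 90+27 = 117 ≤ 120
    N4: 50+27 = 77 ≤ 110
    N5: 90+27 = 117 > 110
Round 2 — N5 trips offline.
  N5 sheds 117 MW to N11: 117 each.
    N11: 10+117 = 127 > 80
Round 3 — N11 trips offline.
  N11 sheds 127 MW: no online neighbours, lost.
No further trips.

N11, N18, N5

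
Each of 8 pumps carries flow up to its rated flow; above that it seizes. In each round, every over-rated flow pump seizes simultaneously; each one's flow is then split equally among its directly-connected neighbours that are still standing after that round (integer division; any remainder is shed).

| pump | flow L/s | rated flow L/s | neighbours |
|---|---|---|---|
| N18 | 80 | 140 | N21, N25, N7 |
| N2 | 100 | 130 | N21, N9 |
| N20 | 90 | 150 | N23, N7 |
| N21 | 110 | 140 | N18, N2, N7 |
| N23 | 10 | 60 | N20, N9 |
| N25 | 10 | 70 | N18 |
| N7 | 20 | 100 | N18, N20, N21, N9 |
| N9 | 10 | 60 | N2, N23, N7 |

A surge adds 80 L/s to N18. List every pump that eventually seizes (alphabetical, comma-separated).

N18, N2, N20, N21, N23, N7, N9

Round 1 — N18 at 160 > 140. N18 seizes.
  N18 sheds 160 L/s to N21, N25, N7: 53 each (1 lost).
    N21: 110+53 = 163 > 140
    N25: 10+53 = 63 ≤ 70
    N7: 20+53 = 73 ≤ 100
Round 2 — N21 seizes.
  N21 sheds 163 L/s to N2, N7: 81 each (1 lost).
    N2: 100+81 = 181 > 130
    N7: 73+81 = 154 > 100
Round 3 — N2, N7 seize.
  N2 sheds 181 L/s to N9: 181 each.
    N9: 10+181 = 191 > 60
  N7 sheds 154 L/s to N20, N9: 77 each.
    N20: 90+77 = 167 > 150
    N9: 191+77 = 268 > 60
Round 4 — N20, N9 seize.
  N20 sheds 167 L/s to N23: 167 each.
    N23: 10+167 = 177 > 60
  N9 sheds 268 L/s to N23: 268 each.
    N23: 177+268 = 445 > 60
Round 5 — N23 seizes.
  N23 sheds 445 L/s: no online neighbours, lost.
No further seizures.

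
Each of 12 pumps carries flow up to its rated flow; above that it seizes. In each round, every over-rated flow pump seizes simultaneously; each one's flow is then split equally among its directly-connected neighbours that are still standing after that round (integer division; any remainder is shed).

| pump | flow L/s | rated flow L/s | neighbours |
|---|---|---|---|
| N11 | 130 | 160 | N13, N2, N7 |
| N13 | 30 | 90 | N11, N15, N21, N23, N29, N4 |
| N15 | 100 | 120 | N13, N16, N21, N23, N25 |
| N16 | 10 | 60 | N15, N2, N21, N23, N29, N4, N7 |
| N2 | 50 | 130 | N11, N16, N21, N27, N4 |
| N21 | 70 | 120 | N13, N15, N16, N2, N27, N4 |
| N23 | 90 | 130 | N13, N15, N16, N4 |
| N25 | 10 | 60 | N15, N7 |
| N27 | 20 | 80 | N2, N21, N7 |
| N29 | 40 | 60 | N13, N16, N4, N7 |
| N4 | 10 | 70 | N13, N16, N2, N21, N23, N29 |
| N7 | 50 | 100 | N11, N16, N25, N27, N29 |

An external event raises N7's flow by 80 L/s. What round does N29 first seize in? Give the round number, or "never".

2

Round 1 — N7 at 130 > 100. N7 seizes.
  N7 sheds 130 L/s to N11, N16, N25, N27, N29: 26 each.
    N11: 130+26 = 156 ≤ 160
    N16: 10+26 = 36 ≤ 60
    N25: 10+26 = 36 ≤ 60
    N27: 20+26 = 46 ≤ 80
    N29: 40+26 = 66 > 60
Round 2 — N29 seizes.
  N29 sheds 66 L/s to N13, N16, N4: 22 each.
    N13: 30+22 = 52 ≤ 90
    N16: 36+22 = 58 ≤ 60
    N4: 10+22 = 32 ≤ 70
No further seizures.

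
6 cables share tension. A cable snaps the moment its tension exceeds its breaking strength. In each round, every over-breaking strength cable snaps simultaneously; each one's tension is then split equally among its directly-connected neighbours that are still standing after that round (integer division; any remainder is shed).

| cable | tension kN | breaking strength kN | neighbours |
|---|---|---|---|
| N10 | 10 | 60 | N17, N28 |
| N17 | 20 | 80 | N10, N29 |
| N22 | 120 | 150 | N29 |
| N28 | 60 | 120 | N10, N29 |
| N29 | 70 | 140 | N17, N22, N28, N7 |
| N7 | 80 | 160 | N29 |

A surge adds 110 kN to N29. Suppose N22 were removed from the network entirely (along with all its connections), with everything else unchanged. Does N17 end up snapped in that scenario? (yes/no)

no

With N22 removed:
Round 1 — N29 at 180 > 140. N29 snaps.
  N29 sheds 180 kN to N17, N28, N7: 60 each.
    N17: 20+60 = 80 ≤ 80
    N28: 60+60 = 120 ≤ 120
    N7: 80+60 = 140 ≤ 160
No further breaks.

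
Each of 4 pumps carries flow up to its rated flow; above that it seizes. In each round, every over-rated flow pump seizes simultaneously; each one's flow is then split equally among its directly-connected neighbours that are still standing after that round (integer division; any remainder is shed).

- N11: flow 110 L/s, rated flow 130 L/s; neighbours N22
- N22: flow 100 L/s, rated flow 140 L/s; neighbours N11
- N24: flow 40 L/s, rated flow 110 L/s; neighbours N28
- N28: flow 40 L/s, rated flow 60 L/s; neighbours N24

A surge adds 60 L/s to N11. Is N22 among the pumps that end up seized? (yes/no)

Round 1 — N11 at 170 > 130. N11 seizes.
  N11 sheds 170 L/s to N22: 170 each.
    N22: 100+170 = 270 > 140
Round 2 — N22 seizes.
  N22 sheds 270 L/s: no online neighbours, lost.
No further seizures.

yes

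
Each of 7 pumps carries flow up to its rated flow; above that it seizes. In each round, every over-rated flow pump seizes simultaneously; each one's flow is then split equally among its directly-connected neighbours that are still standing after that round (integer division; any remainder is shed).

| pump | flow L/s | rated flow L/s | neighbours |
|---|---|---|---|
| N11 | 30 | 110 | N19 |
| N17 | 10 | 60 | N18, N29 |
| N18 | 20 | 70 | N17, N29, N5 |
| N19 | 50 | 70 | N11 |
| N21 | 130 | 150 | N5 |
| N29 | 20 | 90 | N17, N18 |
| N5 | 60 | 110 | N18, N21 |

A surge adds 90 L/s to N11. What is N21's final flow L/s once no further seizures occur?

Round 1 — N11 at 120 > 110. N11 seizes.
  N11 sheds 120 L/s to N19: 120 each.
    N19: 50+120 = 170 > 70
Round 2 — N19 seizes.
  N19 sheds 170 L/s: no online neighbours, lost.
No further seizures.

130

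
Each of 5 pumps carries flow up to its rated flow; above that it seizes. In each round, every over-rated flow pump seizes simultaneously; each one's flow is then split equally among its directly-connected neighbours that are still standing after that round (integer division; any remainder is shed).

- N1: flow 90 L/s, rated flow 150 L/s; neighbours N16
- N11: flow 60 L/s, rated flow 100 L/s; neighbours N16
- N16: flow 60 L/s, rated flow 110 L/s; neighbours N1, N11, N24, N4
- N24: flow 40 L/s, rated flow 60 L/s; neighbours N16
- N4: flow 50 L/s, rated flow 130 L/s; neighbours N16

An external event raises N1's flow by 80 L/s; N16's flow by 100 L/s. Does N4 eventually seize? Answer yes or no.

Round 1 — N1 at 170 > 150; N16 at 160 > 110. N1, N16 seize.
  N1 sheds 170 L/s: no online neighbours, lost.
  N16 sheds 160 L/s to N11, N24, N4: 53 each (1 lost).
    N11: 60+53 = 113 > 100
    N24: 40+53 = 93 > 60
    N4: 50+53 = 103 ≤ 130
Round 2 — N11, N24 seize.
  N11 sheds 113 L/s: no online neighbours, lost.
  N24 sheds 93 L/s: no online neighbours, lost.
No further seizures.

no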